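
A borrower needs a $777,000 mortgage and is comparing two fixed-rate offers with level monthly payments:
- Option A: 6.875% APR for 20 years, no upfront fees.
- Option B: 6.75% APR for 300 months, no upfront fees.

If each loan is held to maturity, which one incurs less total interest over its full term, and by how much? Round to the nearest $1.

Option A by $178,696

Option A: at 6.875% the monthly rate is 0.0057292, so the payment is 777,000 × 0.0057292 / (1 − 1.0057292^−240) = $5,965.91.
Total interest on Option A = 240 × $5,965.91 − $777,000 = $654,818.40.
Option B: at 6.75% the monthly rate is 0.0056250, so the payment is 777,000 × 0.0056250 / (1 − 1.0056250^−300) = $5,368.38.
Total interest on Option B = 300 × $5,368.38 − $777,000 = $833,514.00.
Option A is lower by $178,695.60.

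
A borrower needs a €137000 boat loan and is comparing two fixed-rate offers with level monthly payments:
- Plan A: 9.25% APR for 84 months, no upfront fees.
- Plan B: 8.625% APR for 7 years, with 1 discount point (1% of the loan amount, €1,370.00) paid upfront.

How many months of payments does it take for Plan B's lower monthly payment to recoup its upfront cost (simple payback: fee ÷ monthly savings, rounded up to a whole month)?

32 months

Plan A: monthly rate = 9.25%/12 = 0.0077083; payment = 137,000 × 0.0077083 / (1 − (1+0.0077083)^−84) = €2,221.63.
Plan B: at 8.625% the monthly rate is 0.0071875, so the payment is 137,000 × 0.0071875 / (1 − 1.0071875^−84) = €2,178.22.
Monthly savings = €2,221.63 − €2,178.22 = €43.41.
Break-even = €1,370.00 / €43.41 = 31.56 → 32 months.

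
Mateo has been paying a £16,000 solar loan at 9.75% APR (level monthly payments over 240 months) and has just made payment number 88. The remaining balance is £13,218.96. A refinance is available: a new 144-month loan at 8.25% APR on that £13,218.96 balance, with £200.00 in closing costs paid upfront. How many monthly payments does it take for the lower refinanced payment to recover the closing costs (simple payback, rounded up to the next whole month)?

Current payment = 16,000 × 9.75%/12 / (1 − (1+0.0081250)^−240) = £151.76.
Refinanced payment = 13,218.96 × 0.0068750 / (1 − (1+0.0068750)^−144) = £144.91.
Monthly savings = £151.76 − £144.91 = £6.85.
Break-even = £200.00 / £6.85 = 29.20 → 30 months.

30 months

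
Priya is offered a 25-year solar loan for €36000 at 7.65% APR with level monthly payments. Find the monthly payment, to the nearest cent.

€269.56

Monthly rate = 7.65%/12 = 0.0063750; payment = 36,000 × 0.0063750 / (1 − (1+0.0063750)^−300) = €269.56.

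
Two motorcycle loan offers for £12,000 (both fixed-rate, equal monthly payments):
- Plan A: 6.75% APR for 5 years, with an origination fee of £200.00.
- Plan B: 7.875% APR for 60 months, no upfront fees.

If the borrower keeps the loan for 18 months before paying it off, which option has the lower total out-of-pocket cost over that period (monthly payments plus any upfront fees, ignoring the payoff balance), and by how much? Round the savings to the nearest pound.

Plan A: monthly rate = 6.75%/12 = 0.0056250; payment = 12,000 × 0.0056250 / (1 − (1+0.0056250)^−60) = £236.20.
Plan B: monthly rate = 7.875%/12 = 0.0065625; payment = 12,000 × 0.0065625 / (1 − (1+0.0065625)^−60) = £242.60.
Over 18 months: Plan A costs 18 × £236.20 + £200.00 = £4,451.60; Plan B costs 18 × £242.60 = £4,366.80.
Plan B is cheaper by £4,451.60 − £4,366.80 = £84.80.

Plan B by £85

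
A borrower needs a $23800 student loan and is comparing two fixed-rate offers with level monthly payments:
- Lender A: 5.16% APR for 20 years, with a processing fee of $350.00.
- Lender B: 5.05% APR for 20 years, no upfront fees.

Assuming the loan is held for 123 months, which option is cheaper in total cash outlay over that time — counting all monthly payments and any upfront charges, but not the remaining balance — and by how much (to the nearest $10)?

Lender B by $530

Lender A: monthly rate = 5.16%/12 = 0.0043000; payment = 23,800 × 0.0043000 / (1 − (1+0.0043000)^−240) = $159.18.
Lender B: monthly rate = 5.05%/12 = 0.0042083; payment = 23,800 × 0.0042083 / (1 − (1+0.0042083)^−240) = $157.73.
Over 123 months: Lender A costs 123 × $159.18 + $350.00 = $19,929.14; Lender B costs 123 × $157.73 = $19,400.79.
Lender B is cheaper by $19,929.14 − $19,400.79 = $528.35.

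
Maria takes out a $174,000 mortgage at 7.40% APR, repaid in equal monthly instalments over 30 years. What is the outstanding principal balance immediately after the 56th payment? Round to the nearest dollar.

With monthly rate i = 7.4%/12 = 0.0061667, the balance after k of n payments is P · [(1+i)^n − (1+i)^k] / [(1+i)^n − 1].
(1+0.0061667)^360 = 9.14477805 and (1+0.0061667)^56 = 1.41096365, so the balance is 174,000 × (9.14477805 − 1.41096365) / (9.14477805 − 1) = $165,220.43.

$165,220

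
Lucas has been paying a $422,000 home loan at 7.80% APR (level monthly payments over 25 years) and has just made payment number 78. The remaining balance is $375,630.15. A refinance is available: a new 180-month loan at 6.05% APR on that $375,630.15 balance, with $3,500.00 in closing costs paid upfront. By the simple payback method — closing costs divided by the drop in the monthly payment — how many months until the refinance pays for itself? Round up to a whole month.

164 months

Current payment = 422,000 × 7.8%/12 / (1 − (1+0.0065000)^−300) = $3,201.35.
Refinanced payment = 375,630.15 × 0.0050417 / (1 − (1+0.0050417)^−180) = $3,179.94.
Monthly savings = $3,201.35 − $3,179.94 = $21.41.
Break-even = $3,500.00 / $21.41 = 163.48 → 164 months.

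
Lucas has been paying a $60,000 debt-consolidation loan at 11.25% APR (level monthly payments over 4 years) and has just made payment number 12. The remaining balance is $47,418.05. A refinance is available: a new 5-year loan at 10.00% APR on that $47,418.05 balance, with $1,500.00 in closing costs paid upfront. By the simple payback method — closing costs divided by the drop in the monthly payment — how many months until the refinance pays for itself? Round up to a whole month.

3 months

Current payment = 60,000 × 11.25%/12 / (1 − (1+0.0093750)^−48) = $1,558.03.
Refinanced payment = 47,418.05 × 0.0083333 / (1 − (1+0.0083333)^−60) = $1,007.49.
Monthly savings = $1,558.03 − $1,007.49 = $550.54.
Break-even = $1,500.00 / $550.54 = 2.72 → 3 months.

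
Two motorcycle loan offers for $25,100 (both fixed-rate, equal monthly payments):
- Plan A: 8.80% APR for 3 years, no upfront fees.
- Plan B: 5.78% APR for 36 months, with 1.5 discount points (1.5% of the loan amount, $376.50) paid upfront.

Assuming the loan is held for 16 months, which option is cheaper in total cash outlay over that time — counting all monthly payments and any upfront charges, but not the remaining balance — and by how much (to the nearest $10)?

Plan A: at 8.80% the monthly rate is 0.0073333, so the payment is 25,100 × 0.0073333 / (1 − 1.0073333^−36) = $795.84.
Plan B: at 5.78% the monthly rate is 0.0048167, so the payment is 25,100 × 0.0048167 / (1 − 1.0048167^−36) = $761.09.
Over 16 months: Plan A costs 16 × $795.84 = $12,733.44; Plan B costs 16 × $761.09 + $376.50 = $12,553.94.
Plan B is cheaper by $12,733.44 − $12,553.94 = $179.50.

Plan B by $180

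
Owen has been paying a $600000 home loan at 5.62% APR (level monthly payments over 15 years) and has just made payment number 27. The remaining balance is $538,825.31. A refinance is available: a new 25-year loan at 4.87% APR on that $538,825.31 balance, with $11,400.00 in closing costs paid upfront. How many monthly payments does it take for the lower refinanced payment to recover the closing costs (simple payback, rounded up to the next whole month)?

Current payment = 600,000 × 5.62%/12 / (1 − (1+0.0046833)^−180) = $4,940.79.
Refinanced payment = 538,825.31 × 0.0040583 / (1 − (1+0.0040583)^−300) = $3,109.24.
Monthly savings = $4,940.79 − $3,109.24 = $1,831.55.
Break-even = $11,400.00 / $1,831.55 = 6.22 → 7 months.

7 months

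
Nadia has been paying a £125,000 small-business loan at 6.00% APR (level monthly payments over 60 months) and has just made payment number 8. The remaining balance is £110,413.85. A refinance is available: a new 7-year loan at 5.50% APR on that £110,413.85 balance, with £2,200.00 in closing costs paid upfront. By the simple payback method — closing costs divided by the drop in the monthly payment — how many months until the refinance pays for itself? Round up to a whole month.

3 months

Current payment = 125,000 × 6%/12 / (1 − (1+0.0050000)^−60) = £2,416.60.
Refinanced payment = 110,413.85 × 0.0045833 / (1 − (1+0.0045833)^−84) = £1,586.65.
Monthly savings = £2,416.60 − £1,586.65 = £829.95.
Break-even = £2,200.00 / £829.95 = 2.65 → 3 months.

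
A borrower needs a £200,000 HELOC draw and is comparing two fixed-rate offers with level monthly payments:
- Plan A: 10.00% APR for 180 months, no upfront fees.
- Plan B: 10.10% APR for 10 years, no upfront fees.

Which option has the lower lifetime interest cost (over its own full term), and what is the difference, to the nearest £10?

Plan B by £68,370

Plan A: at 10.00% the monthly rate is 0.0083333, so the payment is 200,000 × 0.0083333 / (1 − 1.0083333^−180) = £2,149.21.
Total interest on Plan A = 180 × £2,149.21 − £200,000 = £186,857.80.
Plan B: at 10.10% the monthly rate is 0.0084167, so the payment is 200,000 × 0.0084167 / (1 − 1.0084167^−120) = £2,654.10.
Total interest on Plan B = 120 × £2,654.10 − £200,000 = £118,492.00.
Plan B is lower by £68,365.80.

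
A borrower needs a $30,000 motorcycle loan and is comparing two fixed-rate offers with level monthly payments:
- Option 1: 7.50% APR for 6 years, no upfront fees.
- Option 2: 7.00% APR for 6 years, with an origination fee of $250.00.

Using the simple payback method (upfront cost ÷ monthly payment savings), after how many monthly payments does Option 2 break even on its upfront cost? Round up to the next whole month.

35 months

Option 1: monthly rate = 7.5%/12 = 0.0062500; payment = 30,000 × 0.0062500 / (1 − (1+0.0062500)^−72) = $518.70.
Option 2: at 7.00% the monthly rate is 0.0058333, so the payment is 30,000 × 0.0058333 / (1 − 1.0058333^−72) = $511.47.
Monthly savings = $518.70 − $511.47 = $7.23.
Break-even = $250.00 / $7.23 = 34.58 → 35 months.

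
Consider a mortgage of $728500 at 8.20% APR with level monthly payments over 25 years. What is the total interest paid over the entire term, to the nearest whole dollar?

At 8.20% the monthly rate is 0.0068333, so the payment is 728,500 × 0.0068333 / (1 − 1.0068333^−300) = $5,719.54.
Total paid = 300 × $5,719.54 = $1,715,862.00; interest = $1,715,862.00 − $728,500 = $987,362.00.

$987,362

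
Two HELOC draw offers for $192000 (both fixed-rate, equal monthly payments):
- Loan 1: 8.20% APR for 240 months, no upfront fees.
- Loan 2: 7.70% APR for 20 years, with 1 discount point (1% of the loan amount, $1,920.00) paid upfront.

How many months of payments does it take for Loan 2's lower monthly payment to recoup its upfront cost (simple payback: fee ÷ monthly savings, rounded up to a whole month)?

33 months

Loan 1: monthly rate = 8.2%/12 = 0.0068333; payment = 192,000 × 0.0068333 / (1 − (1+0.0068333)^−240) = $1,629.95.
Loan 2: monthly rate = 7.7%/12 = 0.0064167; payment = 192,000 × 0.0064167 / (1 − (1+0.0064167)^−240) = $1,570.30.
Monthly savings = $1,629.95 − $1,570.30 = $59.65.
Break-even = $1,920.00 / $59.65 = 32.19 → 33 months.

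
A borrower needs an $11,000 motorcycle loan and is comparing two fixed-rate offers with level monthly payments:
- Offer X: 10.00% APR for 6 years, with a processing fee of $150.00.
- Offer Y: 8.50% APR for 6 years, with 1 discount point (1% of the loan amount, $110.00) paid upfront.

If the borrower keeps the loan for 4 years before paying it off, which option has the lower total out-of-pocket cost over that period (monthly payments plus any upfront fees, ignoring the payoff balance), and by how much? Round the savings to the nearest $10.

Offer X: monthly rate = 10%/12 = 0.0083333; payment = 11,000 × 0.0083333 / (1 − (1+0.0083333)^−72) = $203.78.
Offer Y: at 8.50% the monthly rate is 0.0070833, so the payment is 11,000 × 0.0070833 / (1 − 1.0070833^−72) = $195.56.
Over 48 months: Offer X costs 48 × $203.78 + $150.00 = $9,931.44; Offer Y costs 48 × $195.56 + $110.00 = $9,496.88.
Offer Y is cheaper by $9,931.44 − $9,496.88 = $434.56.

Offer Y by $430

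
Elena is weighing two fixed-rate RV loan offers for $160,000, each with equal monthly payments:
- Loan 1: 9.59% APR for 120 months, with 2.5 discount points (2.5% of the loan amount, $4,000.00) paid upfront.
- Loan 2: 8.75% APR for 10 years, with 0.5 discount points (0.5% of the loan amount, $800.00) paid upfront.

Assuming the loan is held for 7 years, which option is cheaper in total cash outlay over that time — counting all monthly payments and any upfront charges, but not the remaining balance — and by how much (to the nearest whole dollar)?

Loan 1: at 9.59% the monthly rate is 0.0079917, so the payment is 160,000 × 0.0079917 / (1 − 1.0079917^−120) = $2,078.25.
Loan 2: monthly rate = 8.75%/12 = 0.0072917; payment = 160,000 × 0.0072917 / (1 − (1+0.0072917)^−120) = $2,005.23.
Over 84 months: Loan 1 costs 84 × $2,078.25 + $4,000.00 = $178,573.00; Loan 2 costs 84 × $2,005.23 + $800.00 = $169,239.32.
Loan 2 is cheaper by $178,573.00 − $169,239.32 = $9,333.68.

Loan 2 by $9,334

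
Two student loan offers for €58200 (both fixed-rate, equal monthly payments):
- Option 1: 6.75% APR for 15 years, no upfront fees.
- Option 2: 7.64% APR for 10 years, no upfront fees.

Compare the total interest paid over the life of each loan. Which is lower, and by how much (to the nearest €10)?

Option 1: at 6.75% the monthly rate is 0.0056250, so the payment is 58,200 × 0.0056250 / (1 − 1.0056250^−180) = €515.02.
Total interest on Option 1 = 180 × €515.02 − €58,200 = €34,503.60.
Option 2: monthly rate = 7.64%/12 = 0.0063667; payment = 58,200 × 0.0063667 / (1 − (1+0.0063667)^−120) = €695.10.
Total interest on Option 2 = 120 × €695.10 − €58,200 = €25,212.00.
Option 2 is lower by €9,291.60.

Option 2 by €9,290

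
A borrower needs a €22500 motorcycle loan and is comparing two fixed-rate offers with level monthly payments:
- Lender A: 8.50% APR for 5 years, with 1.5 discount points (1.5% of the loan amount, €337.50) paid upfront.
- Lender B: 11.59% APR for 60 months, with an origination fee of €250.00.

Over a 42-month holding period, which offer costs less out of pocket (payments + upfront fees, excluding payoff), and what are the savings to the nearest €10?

Lender A: monthly rate = 8.5%/12 = 0.0070833; payment = 22,500 × 0.0070833 / (1 − (1+0.0070833)^−60) = €461.62.
Lender B: at 11.59% the monthly rate is 0.0096583, so the payment is 22,500 × 0.0096583 / (1 − 1.0096583^−60) = €495.85.
Over 42 months: Lender A costs 42 × €461.62 + €337.50 = €19,725.54; Lender B costs 42 × €495.85 + €250.00 = €21,075.70.
Lender A is cheaper by €21,075.70 − €19,725.54 = €1,350.16.

Lender A by €1,350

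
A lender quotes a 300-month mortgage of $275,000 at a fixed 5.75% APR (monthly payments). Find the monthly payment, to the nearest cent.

At 5.75% the monthly rate is 0.0047917, so the payment is 275,000 × 0.0047917 / (1 − 1.0047917^−300) = $1,730.04.

$1,730.04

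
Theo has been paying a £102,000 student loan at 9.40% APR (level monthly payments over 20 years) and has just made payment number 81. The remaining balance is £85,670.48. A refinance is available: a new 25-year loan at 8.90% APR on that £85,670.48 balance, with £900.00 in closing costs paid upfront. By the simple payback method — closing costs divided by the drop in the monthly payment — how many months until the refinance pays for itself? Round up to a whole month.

4 months

Current payment = 102,000 × 9.4%/12 / (1 − (1+0.0078333)^−240) = £944.12.
Refinanced payment = 85,670.48 × 0.0074167 / (1 − (1+0.0074167)^−300) = £713.09.
Monthly savings = £944.12 − £713.09 = £231.03.
Break-even = £900.00 / £231.03 = 3.90 → 4 months.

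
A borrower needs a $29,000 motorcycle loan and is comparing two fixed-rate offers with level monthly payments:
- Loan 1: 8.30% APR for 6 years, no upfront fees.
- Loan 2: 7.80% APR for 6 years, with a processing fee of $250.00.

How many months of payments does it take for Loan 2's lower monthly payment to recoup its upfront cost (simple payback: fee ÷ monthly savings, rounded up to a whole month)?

Loan 1: monthly rate = 8.3%/12 = 0.0069167; payment = 29,000 × 0.0069167 / (1 − (1+0.0069167)^−72) = $512.72.
Loan 2: at 7.80% the monthly rate is 0.0065000, so the payment is 29,000 × 0.0065000 / (1 − 1.0065000^−72) = $505.64.
Monthly savings = $512.72 − $505.64 = $7.08.
Break-even = $250.00 / $7.08 = 35.31 → 36 months.

36 months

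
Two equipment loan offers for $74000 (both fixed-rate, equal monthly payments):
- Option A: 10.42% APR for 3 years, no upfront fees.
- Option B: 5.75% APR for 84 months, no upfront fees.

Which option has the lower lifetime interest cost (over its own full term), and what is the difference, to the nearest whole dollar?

Option A: monthly rate = 10.42%/12 = 0.0086833; payment = 74,000 × 0.0086833 / (1 − (1+0.0086833)^−36) = $2,402.39.
Total interest on Option A = 36 × $2,402.39 − $74,000 = $12,486.04.
Option B: monthly rate = 5.75%/12 = 0.0047917; payment = 74,000 × 0.0047917 / (1 − (1+0.0047917)^−84) = $1,072.19.
Total interest on Option B = 84 × $1,072.19 − $74,000 = $16,063.96.
Option A is lower by $3,577.92.

Option A by $3,578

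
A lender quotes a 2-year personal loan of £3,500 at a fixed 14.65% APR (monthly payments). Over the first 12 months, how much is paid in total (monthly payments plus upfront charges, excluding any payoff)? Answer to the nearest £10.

£2,030

At 14.65% the monthly rate is 0.0122083, so the payment is 3,500 × 0.0122083 / (1 − 1.0122083^−24) = £169.12.
Total outlay = 12 × £169.12 = £2,029.44.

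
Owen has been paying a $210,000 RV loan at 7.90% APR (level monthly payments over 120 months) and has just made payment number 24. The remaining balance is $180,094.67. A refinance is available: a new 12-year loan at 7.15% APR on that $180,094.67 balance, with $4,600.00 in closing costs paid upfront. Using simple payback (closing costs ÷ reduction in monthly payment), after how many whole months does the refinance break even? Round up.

Current payment = 210,000 × 7.9%/12 / (1 − (1+0.0065833)^−120) = $2,536.80.
Refinanced payment = 180,094.67 × 0.0059583 / (1 − (1+0.0059583)^−144) = $1,866.49.
Monthly savings = $2,536.80 − $1,866.49 = $670.31.
Break-even = $4,600.00 / $670.31 = 6.86 → 7 months.

7 months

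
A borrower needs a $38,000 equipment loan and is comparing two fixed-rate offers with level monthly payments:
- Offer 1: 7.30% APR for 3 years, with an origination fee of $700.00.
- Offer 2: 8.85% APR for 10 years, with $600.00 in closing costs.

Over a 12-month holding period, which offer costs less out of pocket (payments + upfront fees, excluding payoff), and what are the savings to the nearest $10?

Offer 1: at 7.30% the monthly rate is 0.0060833, so the payment is 38,000 × 0.0060833 / (1 − 1.0060833^−36) = $1,178.55.
Offer 2: monthly rate = 8.85%/12 = 0.0073750; payment = 38,000 × 0.0073750 / (1 − (1+0.0073750)^−120) = $478.29.
Over 12 months: Offer 1 costs 12 × $1,178.55 + $700.00 = $14,842.60; Offer 2 costs 12 × $478.29 + $600.00 = $6,339.48.
Offer 2 is cheaper by $14,842.60 − $6,339.48 = $8,503.12.

Offer 2 by $8,500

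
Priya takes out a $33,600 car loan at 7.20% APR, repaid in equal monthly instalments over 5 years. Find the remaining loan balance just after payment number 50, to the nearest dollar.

$6,470

With monthly rate i = 7.2%/12 = 0.0060000, the balance after k of n payments is P · [(1+i)^n − (1+i)^k] / [(1+i)^n − 1].
(1+0.0060000)^60 = 1.43178841 and (1+0.0060000)^50 = 1.34864931, so the balance is 33,600 × (1.43178841 − 1.34864931) / (1.43178841 − 1) = $6,469.54.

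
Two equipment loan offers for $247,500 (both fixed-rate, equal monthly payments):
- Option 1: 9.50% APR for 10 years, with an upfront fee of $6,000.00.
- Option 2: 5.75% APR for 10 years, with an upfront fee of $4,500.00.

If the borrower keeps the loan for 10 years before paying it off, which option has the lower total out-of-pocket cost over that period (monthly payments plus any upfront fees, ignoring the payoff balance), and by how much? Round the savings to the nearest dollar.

Option 2 by $59,796

Option 1: at 9.50% the monthly rate is 0.0079167, so the payment is 247,500 × 0.0079167 / (1 − 1.0079167^−120) = $3,202.59.
Option 2: at 5.75% the monthly rate is 0.0047917, so the payment is 247,500 × 0.0047917 / (1 − 1.0047917^−120) = $2,716.79.
Over 120 months: Option 1 costs 120 × $3,202.59 + $6,000.00 = $390,310.80; Option 2 costs 120 × $2,716.79 + $4,500.00 = $330,514.80.
Option 2 is cheaper by $390,310.80 − $330,514.80 = $59,796.00.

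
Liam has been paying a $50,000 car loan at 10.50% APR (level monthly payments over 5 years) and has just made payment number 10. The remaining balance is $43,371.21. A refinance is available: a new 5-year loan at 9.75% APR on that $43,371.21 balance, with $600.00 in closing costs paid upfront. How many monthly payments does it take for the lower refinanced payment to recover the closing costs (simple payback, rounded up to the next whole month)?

Current payment = 50,000 × 10.5%/12 / (1 − (1+0.0087500)^−60) = $1,074.70.
Refinanced payment = 43,371.21 × 0.0081250 / (1 − (1+0.0081250)^−60) = $916.18.
Monthly savings = $1,074.70 − $916.18 = $158.52.
Break-even = $600.00 / $158.52 = 3.79 → 4 months.

4 months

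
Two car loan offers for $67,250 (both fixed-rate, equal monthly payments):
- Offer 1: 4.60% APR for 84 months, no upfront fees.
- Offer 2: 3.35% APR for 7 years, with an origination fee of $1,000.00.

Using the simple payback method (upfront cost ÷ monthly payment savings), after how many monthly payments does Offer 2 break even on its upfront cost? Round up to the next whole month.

Offer 1: at 4.60% the monthly rate is 0.0038333, so the payment is 67,250 × 0.0038333 / (1 − 1.0038333^−84) = $937.92.
Offer 2: monthly rate = 3.35%/12 = 0.0027917; payment = 67,250 × 0.0027917 / (1 − (1+0.0027917)^−84) = $899.24.
Monthly savings = $937.92 − $899.24 = $38.68.
Break-even = $1,000.00 / $38.68 = 25.85 → 26 months.

26 months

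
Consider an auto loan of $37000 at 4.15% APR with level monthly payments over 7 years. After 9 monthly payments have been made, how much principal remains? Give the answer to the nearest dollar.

With monthly rate i = 4.15%/12 = 0.0034583, the balance after k of n payments is P · [(1+i)^n − (1+i)^k] / [(1+i)^n − 1].
(1+0.0034583)^84 = 1.33642593 and (1+0.0034583)^9 = 1.03155905, so the balance is 37,000 × (1.33642593 − 1.03155905) / (1.33642593 − 1) = $33,529.15.

$33,529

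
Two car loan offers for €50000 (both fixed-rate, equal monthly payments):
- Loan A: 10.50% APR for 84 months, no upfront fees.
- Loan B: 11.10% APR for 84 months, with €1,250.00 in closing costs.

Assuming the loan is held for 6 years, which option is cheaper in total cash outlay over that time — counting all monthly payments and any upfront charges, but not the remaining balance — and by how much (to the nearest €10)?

Loan A by €2,380

Loan A: monthly rate = 10.5%/12 = 0.0087500; payment = 50,000 × 0.0087500 / (1 − (1+0.0087500)^−84) = €843.03.
Loan B: monthly rate = 11.1%/12 = 0.0092500; payment = 50,000 × 0.0092500 / (1 − (1+0.0092500)^−84) = €858.75.
Over 72 months: Loan A costs 72 × €843.03 = €60,698.16; Loan B costs 72 × €858.75 + €1,250.00 = €63,080.00.
Loan A is cheaper by €63,080.00 − €60,698.16 = €2,381.84.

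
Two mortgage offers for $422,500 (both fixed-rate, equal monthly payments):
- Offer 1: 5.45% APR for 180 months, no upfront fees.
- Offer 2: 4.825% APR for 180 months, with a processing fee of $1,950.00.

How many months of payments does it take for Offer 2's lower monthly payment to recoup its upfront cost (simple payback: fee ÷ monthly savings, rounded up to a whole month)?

Offer 1: monthly rate = 5.45%/12 = 0.0045417; payment = 422,500 × 0.0045417 / (1 − (1+0.0045417)^−180) = $3,440.98.
Offer 2: at 4.825% the monthly rate is 0.0040208, so the payment is 422,500 × 0.0040208 / (1 − 1.0040208^−180) = $3,302.71.
Monthly savings = $3,440.98 − $3,302.71 = $138.27.
Break-even = $1,950.00 / $138.27 = 14.10 → 15 months.

15 months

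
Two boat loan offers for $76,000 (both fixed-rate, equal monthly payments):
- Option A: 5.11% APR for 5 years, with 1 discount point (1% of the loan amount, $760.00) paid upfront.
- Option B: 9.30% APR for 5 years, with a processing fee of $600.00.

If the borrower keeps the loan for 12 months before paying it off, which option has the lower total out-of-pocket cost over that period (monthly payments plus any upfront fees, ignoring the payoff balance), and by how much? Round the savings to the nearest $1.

Option A: at 5.11% the monthly rate is 0.0042583, so the payment is 76,000 × 0.0042583 / (1 − 1.0042583^−60) = $1,438.05.
Option B: at 9.30% the monthly rate is 0.0077500, so the payment is 76,000 × 0.0077500 / (1 − 1.0077500^−60) = $1,588.72.
Over 12 months: Option A costs 12 × $1,438.05 + $760.00 = $18,016.60; Option B costs 12 × $1,588.72 + $600.00 = $19,664.64.
Option A is cheaper by $19,664.64 − $18,016.60 = $1,648.04.

Option A by $1,648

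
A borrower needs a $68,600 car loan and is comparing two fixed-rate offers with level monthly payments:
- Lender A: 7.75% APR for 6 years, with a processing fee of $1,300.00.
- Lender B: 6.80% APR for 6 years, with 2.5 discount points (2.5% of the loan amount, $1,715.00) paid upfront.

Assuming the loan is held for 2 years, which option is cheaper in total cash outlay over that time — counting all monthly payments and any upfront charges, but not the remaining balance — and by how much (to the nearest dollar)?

Lender A: at 7.75% the monthly rate is 0.0064583, so the payment is 68,600 × 0.0064583 / (1 − 1.0064583^−72) = $1,194.42.
Lender B: at 6.80% the monthly rate is 0.0056667, so the payment is 68,600 × 0.0056667 / (1 − 1.0056667^−72) = $1,162.98.
Over 24 months: Lender A costs 24 × $1,194.42 + $1,300.00 = $29,966.08; Lender B costs 24 × $1,162.98 + $1,715.00 = $29,626.52.
Lender B is cheaper by $29,966.08 − $29,626.52 = $339.56.

Lender B by $340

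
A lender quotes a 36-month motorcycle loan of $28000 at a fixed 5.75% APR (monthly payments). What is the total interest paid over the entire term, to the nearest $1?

$2,551

At 5.75% the monthly rate is 0.0047917, so the payment is 28,000 × 0.0047917 / (1 − 1.0047917^−36) = $848.65.
Total paid = 36 × $848.65 = $30,551.40; interest = $30,551.40 − $28,000 = $2,551.40.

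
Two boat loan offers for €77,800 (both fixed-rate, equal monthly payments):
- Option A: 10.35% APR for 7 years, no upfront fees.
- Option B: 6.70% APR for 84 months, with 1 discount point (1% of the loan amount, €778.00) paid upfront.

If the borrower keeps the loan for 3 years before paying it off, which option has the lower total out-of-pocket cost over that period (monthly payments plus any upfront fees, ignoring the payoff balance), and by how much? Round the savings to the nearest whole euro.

Option A: monthly rate = 10.35%/12 = 0.0086250; payment = 77,800 × 0.0086250 / (1 − (1+0.0086250)^−84) = €1,305.69.
Option B: monthly rate = 6.7%/12 = 0.0055833; payment = 77,800 × 0.0055833 / (1 − (1+0.0055833)^−84) = €1,162.83.
Over 36 months: Option A costs 36 × €1,305.69 = €47,004.84; Option B costs 36 × €1,162.83 + €778.00 = €42,639.88.
Option B is cheaper by €47,004.84 − €42,639.88 = €4,364.96.

Option B by €4,365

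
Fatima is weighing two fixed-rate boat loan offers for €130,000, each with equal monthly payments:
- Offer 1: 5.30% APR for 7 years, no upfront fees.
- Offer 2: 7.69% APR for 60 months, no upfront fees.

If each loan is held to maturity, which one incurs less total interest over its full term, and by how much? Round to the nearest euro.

Offer 1: at 5.30% the monthly rate is 0.0044167, so the payment is 130,000 × 0.0044167 / (1 − 1.0044167^−84) = €1,855.79.
Total interest on Offer 1 = 84 × €1,855.79 − €130,000 = €25,886.36.
Offer 2: at 7.69% the monthly rate is 0.0064083, so the payment is 130,000 × 0.0064083 / (1 − 1.0064083^−60) = €2,616.69.
Total interest on Offer 2 = 60 × €2,616.69 − €130,000 = €27,001.40.
Offer 1 is lower by €1,115.04.

Offer 1 by €1,115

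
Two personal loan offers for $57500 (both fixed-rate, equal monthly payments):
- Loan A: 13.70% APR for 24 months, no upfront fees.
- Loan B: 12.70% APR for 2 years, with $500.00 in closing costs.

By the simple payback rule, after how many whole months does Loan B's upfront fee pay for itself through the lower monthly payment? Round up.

19 months

Loan A: at 13.70% the monthly rate is 0.0114167, so the payment is 57,500 × 0.0114167 / (1 − 1.0114167^−24) = $2,752.60.
Loan B: at 12.70% the monthly rate is 0.0105833, so the payment is 57,500 × 0.0105833 / (1 − 1.0105833^−24) = $2,725.56.
Monthly savings = $2,752.60 − $2,725.56 = $27.04.
Break-even = $500.00 / $27.04 = 18.49 → 19 months.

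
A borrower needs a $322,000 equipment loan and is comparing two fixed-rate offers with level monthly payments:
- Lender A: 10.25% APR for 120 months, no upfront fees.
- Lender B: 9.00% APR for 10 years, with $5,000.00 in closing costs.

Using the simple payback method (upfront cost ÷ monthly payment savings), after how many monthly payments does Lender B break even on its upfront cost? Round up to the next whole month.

Lender A: monthly rate = 10.25%/12 = 0.0085417; payment = 322,000 × 0.0085417 / (1 − (1+0.0085417)^−120) = $4,299.96.
Lender B: at 9.00% the monthly rate is 0.0075000, so the payment is 322,000 × 0.0075000 / (1 − 1.0075000^−120) = $4,078.96.
Monthly savings = $4,299.96 − $4,078.96 = $221.00.
Break-even = $5,000.00 / $221.00 = 22.62 → 23 months.

23 months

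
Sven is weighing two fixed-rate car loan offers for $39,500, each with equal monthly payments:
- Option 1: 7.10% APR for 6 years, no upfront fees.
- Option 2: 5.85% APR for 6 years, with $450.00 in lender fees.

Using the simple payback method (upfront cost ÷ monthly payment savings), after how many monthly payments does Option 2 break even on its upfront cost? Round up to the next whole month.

20 months

Option 1: monthly rate = 7.1%/12 = 0.0059167; payment = 39,500 × 0.0059167 / (1 − (1+0.0059167)^−72) = $675.33.
Option 2: monthly rate = 5.85%/12 = 0.0048750; payment = 39,500 × 0.0048750 / (1 − (1+0.0048750)^−72) = $651.84.
Monthly savings = $675.33 − $651.84 = $23.49.
Break-even = $450.00 / $23.49 = 19.16 → 20 months.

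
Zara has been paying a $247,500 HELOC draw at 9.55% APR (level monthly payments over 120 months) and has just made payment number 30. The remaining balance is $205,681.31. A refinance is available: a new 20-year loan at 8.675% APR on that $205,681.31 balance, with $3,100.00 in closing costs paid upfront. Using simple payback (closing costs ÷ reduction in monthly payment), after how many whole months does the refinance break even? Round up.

3 months

Current payment = 247,500 × 9.55%/12 / (1 − (1+0.0079583)^−120) = $3,209.37.
Refinanced payment = 205,681.31 × 0.0072292 / (1 − (1+0.0072292)^−240) = $1,807.80.
Monthly savings = $3,209.37 − $1,807.80 = $1,401.57.
Break-even = $3,100.00 / $1,401.57 = 2.21 → 3 months.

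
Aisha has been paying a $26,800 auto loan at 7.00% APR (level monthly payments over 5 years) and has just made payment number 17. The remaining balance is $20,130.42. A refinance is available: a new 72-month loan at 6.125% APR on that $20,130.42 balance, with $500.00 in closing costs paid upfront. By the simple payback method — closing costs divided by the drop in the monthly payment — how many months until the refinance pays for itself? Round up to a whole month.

Current payment = 26,800 × 7%/12 / (1 − (1+0.0058333)^−60) = $530.67.
Refinanced payment = 20,130.42 × 0.0051042 / (1 − (1+0.0051042)^−72) = $334.81.
Monthly savings = $530.67 − $334.81 = $195.86.
Break-even = $500.00 / $195.86 = 2.55 → 3 months.

3 months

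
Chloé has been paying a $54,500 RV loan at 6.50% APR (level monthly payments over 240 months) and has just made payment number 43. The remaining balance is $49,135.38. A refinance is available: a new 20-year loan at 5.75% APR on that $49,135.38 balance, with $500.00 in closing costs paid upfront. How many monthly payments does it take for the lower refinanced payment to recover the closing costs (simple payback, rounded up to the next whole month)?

9 months

Current payment = 54,500 × 6.5%/12 / (1 − (1+0.0054167)^−240) = $406.34.
Refinanced payment = 49,135.38 × 0.0047917 / (1 − (1+0.0047917)^−240) = $344.97.
Monthly savings = $406.34 − $344.97 = $61.37.
Break-even = $500.00 / $61.37 = 8.15 → 9 months.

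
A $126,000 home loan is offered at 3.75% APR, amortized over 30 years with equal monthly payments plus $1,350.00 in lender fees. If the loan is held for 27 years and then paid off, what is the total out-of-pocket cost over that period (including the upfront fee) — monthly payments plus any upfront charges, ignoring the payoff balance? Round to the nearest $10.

$190,410

At 3.75% the monthly rate is 0.0031250, so the payment is 126,000 × 0.0031250 / (1 − 1.0031250^−360) = $583.53.
Total outlay = 324 × $583.53 + $1,350.00 = $190,413.72.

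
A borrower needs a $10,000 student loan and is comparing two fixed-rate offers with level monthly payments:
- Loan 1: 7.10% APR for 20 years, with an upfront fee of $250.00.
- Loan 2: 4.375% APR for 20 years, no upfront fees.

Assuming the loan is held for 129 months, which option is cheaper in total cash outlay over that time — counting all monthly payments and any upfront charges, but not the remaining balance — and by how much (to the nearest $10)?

Loan 1: monthly rate = 7.1%/12 = 0.0059167; payment = 10,000 × 0.0059167 / (1 − (1+0.0059167)^−240) = $78.13.
Loan 2: at 4.375% the monthly rate is 0.0036458, so the payment is 10,000 × 0.0036458 / (1 − 1.0036458^−240) = $62.59.
Over 129 months: Loan 1 costs 129 × $78.13 + $250.00 = $10,328.77; Loan 2 costs 129 × $62.59 = $8,074.11.
Loan 2 is cheaper by $10,328.77 − $8,074.11 = $2,254.66.

Loan 2 by $2,250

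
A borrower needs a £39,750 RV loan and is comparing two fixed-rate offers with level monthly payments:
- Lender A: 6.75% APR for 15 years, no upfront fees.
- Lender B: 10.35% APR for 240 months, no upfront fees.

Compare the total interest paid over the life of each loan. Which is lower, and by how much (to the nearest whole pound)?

Lender A by £30,971

Lender A: monthly rate = 6.75%/12 = 0.0056250; payment = 39,750 × 0.0056250 / (1 − (1+0.0056250)^−180) = £351.75.
Total interest on Lender A = 180 × £351.75 − £39,750 = £23,565.00.
Lender B: monthly rate = 10.35%/12 = 0.0086250; payment = 39,750 × 0.0086250 / (1 − (1+0.0086250)^−240) = £392.86.
Total interest on Lender B = 240 × £392.86 − £39,750 = £54,536.40.
Lender A is lower by £30,971.40.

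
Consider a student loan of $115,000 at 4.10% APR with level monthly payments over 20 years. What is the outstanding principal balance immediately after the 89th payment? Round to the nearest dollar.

$82,816

With monthly rate i = 4.1%/12 = 0.0034167, the balance after k of n payments is P · [(1+i)^n − (1+i)^k] / [(1+i)^n − 1].
(1+0.0034167)^240 = 2.26732869 and (1+0.0034167)^89 = 1.35467969, so the balance is 115,000 × (2.26732869 − 1.35467969) / (2.26732869 − 1) = $82,815.64.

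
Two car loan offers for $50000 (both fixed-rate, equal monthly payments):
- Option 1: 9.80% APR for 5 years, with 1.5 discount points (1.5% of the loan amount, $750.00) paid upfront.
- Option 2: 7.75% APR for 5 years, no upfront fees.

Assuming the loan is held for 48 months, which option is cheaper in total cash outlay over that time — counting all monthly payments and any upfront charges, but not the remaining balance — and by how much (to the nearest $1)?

Option 2 by $3,130

Option 1: at 9.80% the monthly rate is 0.0081667, so the payment is 50,000 × 0.0081667 / (1 − 1.0081667^−60) = $1,057.44.
Option 2: monthly rate = 7.75%/12 = 0.0064583; payment = 50,000 × 0.0064583 / (1 − (1+0.0064583)^−60) = $1,007.85.
Over 48 months: Option 1 costs 48 × $1,057.44 + $750.00 = $51,507.12; Option 2 costs 48 × $1,007.85 = $48,376.80.
Option 2 is cheaper by $51,507.12 − $48,376.80 = $3,130.32.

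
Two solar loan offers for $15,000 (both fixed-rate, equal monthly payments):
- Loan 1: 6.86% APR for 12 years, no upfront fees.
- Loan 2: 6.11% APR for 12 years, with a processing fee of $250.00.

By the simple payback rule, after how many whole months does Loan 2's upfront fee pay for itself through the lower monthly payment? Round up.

Loan 1: at 6.86% the monthly rate is 0.0057167, so the payment is 15,000 × 0.0057167 / (1 − 1.0057167^−144) = $153.14.
Loan 2: at 6.11% the monthly rate is 0.0050917, so the payment is 15,000 × 0.0050917 / (1 − 1.0050917^−144) = $147.23.
Monthly savings = $153.14 − $147.23 = $5.91.
Break-even = $250.00 / $5.91 = 42.30 → 43 months.

43 months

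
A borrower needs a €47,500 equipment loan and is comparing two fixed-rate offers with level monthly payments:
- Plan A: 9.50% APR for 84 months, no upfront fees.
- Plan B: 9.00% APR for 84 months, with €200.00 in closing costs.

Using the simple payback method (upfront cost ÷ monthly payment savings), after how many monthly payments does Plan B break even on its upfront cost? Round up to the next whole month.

Plan A: monthly rate = 9.5%/12 = 0.0079167; payment = 47,500 × 0.0079167 / (1 − (1+0.0079167)^−84) = €776.34.
Plan B: at 9.00% the monthly rate is 0.0075000, so the payment is 47,500 × 0.0075000 / (1 − 1.0075000^−84) = €764.23.
Monthly savings = €776.34 − €764.23 = €12.11.
Break-even = €200.00 / €12.11 = 16.52 → 17 months.

17 months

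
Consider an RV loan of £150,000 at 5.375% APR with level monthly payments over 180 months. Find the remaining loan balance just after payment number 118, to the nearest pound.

With monthly rate i = 5.375%/12 = 0.0044792, the balance after k of n payments is P · [(1+i)^n − (1+i)^k] / [(1+i)^n − 1].
(1+0.0044792)^180 = 2.23546601 and (1+0.0044792)^118 = 1.69445554, so the balance is 150,000 × (2.23546601 − 1.69445554) / (2.23546601 − 1) = £65,684.99.

£65,685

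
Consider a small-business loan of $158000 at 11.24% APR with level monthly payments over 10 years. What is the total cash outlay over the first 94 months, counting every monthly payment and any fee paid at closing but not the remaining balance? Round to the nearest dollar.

Monthly rate = 11.24%/12 = 0.0093667; payment = 158,000 × 0.0093667 / (1 − (1+0.0093667)^−120) = $2,197.97.
Total outlay = 94 × $2,197.97 = $206,609.18.

$206,609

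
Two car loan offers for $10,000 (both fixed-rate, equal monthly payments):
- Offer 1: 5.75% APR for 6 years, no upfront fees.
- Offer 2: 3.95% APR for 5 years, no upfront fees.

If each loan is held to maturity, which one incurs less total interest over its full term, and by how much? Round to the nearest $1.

Offer 2 by $811

Offer 1: monthly rate = 5.75%/12 = 0.0047917; payment = 10,000 × 0.0047917 / (1 − (1+0.0047917)^−72) = $164.55.
Total interest on Offer 1 = 72 × $164.55 − $10,000 = $1,847.60.
Offer 2: at 3.95% the monthly rate is 0.0032917, so the payment is 10,000 × 0.0032917 / (1 − 1.0032917^−60) = $183.94.
Total interest on Offer 2 = 60 × $183.94 − $10,000 = $1,036.40.
Offer 2 is lower by $811.20.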